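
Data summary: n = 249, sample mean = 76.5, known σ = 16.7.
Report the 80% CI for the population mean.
(75.14, 77.86)

z-interval (σ known):
z* = 1.282 for 80% confidence

Margin of error = z* · σ/√n = 1.282 · 16.7/√249 = 1.36

CI: (76.5 - 1.36, 76.5 + 1.36) = (75.14, 77.86)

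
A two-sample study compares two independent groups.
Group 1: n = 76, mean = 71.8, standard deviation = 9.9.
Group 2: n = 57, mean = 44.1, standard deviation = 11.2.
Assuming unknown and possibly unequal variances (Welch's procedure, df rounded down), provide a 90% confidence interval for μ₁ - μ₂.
(24.60, 30.80)

Difference: x̄₁ - x̄₂ = 27.70
SE = √(s₁²/n₁ + s₂²/n₂) = √(9.9²/76 + 11.2²/57) = 1.8682
df = 112.12 → 112 (Welch–Satterthwaite, rounded down)
t* = 1.659

CI: 27.70 ± 1.659 · 1.8682 = 27.70 ± 3.10 = (24.60, 30.80)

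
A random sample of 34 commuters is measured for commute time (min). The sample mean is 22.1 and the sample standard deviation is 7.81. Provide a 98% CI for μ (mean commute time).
(18.83, 25.37)

t-interval (σ unknown):
df = n - 1 = 33
t* = 2.445 for 98% confidence

Margin of error = t* · s/√n = 2.445 · 7.81/√34 = 3.27

CI: (18.83, 25.37)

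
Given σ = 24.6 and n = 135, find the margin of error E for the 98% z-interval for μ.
Margin of error = 4.92

Margin of error = z* · σ/√n
= 2.326 · 24.6/√135
= 2.326 · 24.6/11.6190
= 4.92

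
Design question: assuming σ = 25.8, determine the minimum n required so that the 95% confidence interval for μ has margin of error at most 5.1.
n ≥ 99

For margin E ≤ 5.1:
n ≥ (z* · σ / E)²
n ≥ (1.960 · 25.8 / 5.1)²
n ≥ 98.31

Minimum n = 99 (rounding up)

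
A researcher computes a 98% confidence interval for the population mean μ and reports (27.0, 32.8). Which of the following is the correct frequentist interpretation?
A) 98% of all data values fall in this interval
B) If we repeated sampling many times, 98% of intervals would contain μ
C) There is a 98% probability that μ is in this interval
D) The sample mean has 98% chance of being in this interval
B

A) Wrong — a CI is about the parameter μ, not individual data values.
B) Correct — this is the frequentist long-run coverage interpretation.
C) Wrong — μ is fixed; the randomness lives in the interval, not in μ.
D) Wrong — x̄ is observed and sits in the interval by construction.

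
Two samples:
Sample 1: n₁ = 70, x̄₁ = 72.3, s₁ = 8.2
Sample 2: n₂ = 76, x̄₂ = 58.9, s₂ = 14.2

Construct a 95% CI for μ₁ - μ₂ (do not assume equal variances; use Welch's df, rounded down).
(9.64, 17.16)

Difference: x̄₁ - x̄₂ = 13.40
SE = √(s₁²/n₁ + s₂²/n₂) = √(8.2²/70 + 14.2²/76) = 1.9010
df = 121.79 → 121 (Welch–Satterthwaite, rounded down)
t* = 1.980

CI: 13.40 ± 1.980 · 1.9010 = 13.40 ± 3.76 = (9.64, 17.16)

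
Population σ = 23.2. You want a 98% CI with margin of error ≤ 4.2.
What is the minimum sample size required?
n ≥ 166

For margin E ≤ 4.2:
n ≥ (z* · σ / E)²
n ≥ (2.326 · 23.2 / 4.2)²
n ≥ 165.08

Minimum n = 166 (rounding up)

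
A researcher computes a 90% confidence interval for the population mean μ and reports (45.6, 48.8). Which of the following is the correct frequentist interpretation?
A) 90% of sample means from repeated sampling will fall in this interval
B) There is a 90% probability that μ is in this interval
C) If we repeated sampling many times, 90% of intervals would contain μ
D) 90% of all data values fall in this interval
C

A) Wrong — coverage applies to intervals containing μ, not to future x̄ values.
B) Wrong — μ is fixed; the randomness lives in the interval, not in μ.
C) Correct — this is the frequentist long-run coverage interpretation.
D) Wrong — a CI is about the parameter μ, not individual data values.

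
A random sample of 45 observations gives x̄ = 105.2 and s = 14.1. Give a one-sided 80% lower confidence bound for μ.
μ ≥ 103.41

Lower bound (one-sided):
t* = 0.850 (one-sided for 80%)
Lower bound = x̄ - t* · s/√n = 105.2 - 0.850 · 14.1/√45 = 103.41

We are 80% confident that μ ≥ 103.41.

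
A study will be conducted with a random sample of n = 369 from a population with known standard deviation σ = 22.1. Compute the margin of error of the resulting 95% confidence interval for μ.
Margin of error = 2.25

Margin of error = z* · σ/√n
= 1.960 · 22.1/√369
= 1.960 · 22.1/19.2094
= 2.25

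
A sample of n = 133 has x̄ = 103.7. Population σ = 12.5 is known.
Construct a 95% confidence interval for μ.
(101.58, 105.82)

z-interval (σ known):
z* = 1.960 for 95% confidence

Margin of error = z* · σ/√n = 1.960 · 12.5/√133 = 2.12

CI: (103.7 - 2.12, 103.7 + 2.12) = (101.58, 105.82)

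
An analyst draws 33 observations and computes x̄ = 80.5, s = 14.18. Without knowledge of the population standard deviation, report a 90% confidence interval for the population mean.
(76.32, 84.68)

t-interval (σ unknown):
df = n - 1 = 32
t* = 1.694 for 90% confidence

Margin of error = t* · s/√n = 1.694 · 14.18/√33 = 4.18

CI: (76.32, 84.68)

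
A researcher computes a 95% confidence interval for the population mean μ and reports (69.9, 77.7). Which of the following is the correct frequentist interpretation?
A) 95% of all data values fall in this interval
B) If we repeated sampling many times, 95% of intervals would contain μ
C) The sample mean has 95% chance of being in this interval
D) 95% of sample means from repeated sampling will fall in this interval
B

A) Wrong — a CI is about the parameter μ, not individual data values.
B) Correct — this is the frequentist long-run coverage interpretation.
C) Wrong — x̄ is observed and sits in the interval by construction.
D) Wrong — coverage applies to intervals containing μ, not to future x̄ values.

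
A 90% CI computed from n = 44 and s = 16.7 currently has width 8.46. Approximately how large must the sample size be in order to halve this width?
n ≈ 176

CI width ∝ 1/√n
To reduce width by factor 2, need √n to grow by 2 → need 2² = 4 times as many samples.

Current: n = 44, width = 8.46
New: n = 176, width ≈ 4.16

Width reduced by factor of 8.46/4.16 = 2.03.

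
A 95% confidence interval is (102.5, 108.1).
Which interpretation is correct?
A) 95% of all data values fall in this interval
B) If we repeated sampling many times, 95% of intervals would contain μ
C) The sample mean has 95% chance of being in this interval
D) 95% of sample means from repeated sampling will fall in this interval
B

A) Wrong — a CI is about the parameter μ, not individual data values.
B) Correct — this is the frequentist long-run coverage interpretation.
C) Wrong — x̄ is observed and sits in the interval by construction.
D) Wrong — coverage applies to intervals containing μ, not to future x̄ values.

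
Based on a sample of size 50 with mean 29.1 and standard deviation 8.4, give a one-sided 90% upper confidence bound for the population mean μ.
μ ≤ 30.64

Upper bound (one-sided):
t* = 1.299 (one-sided for 90%)
Upper bound = x̄ + t* · s/√n = 29.1 + 1.299 · 8.4/√50 = 30.64

We are 90% confident that μ ≤ 30.64.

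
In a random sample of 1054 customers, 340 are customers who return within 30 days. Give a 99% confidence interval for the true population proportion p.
(0.285, 0.360)

Proportion CI:
p̂ = 340/1054 = 0.32258
SE = √(p̂(1-p̂)/n) = √(0.32258 · 0.67742 / 1054) = 0.01440

z* = 2.576
Margin = z* · SE = 2.576 · 0.01440 = 0.0371

CI: 0.32258 ± 0.0371 = (0.285, 0.360)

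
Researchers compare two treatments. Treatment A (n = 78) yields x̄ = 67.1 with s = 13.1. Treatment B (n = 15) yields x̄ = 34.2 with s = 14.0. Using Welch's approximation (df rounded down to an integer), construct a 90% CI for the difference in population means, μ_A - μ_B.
(26.14, 39.66)

Difference: x̄₁ - x̄₂ = 32.90
SE = √(s₁²/n₁ + s₂²/n₂) = √(13.1²/78 + 14.0²/15) = 3.9073
df = 19.01 → 19 (Welch–Satterthwaite, rounded down)
t* = 1.729

CI: 32.90 ± 1.729 · 3.9073 = 32.90 ± 6.76 = (26.14, 39.66)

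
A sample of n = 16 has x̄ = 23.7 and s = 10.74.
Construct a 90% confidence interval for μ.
(18.99, 28.41)

t-interval (σ unknown):
df = n - 1 = 15
t* = 1.753 for 90% confidence

Margin of error = t* · s/√n = 1.753 · 10.74/√16 = 4.71

CI: (18.99, 28.41)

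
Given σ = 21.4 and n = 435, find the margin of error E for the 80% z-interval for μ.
Margin of error = 1.32

Margin of error = z* · σ/√n
= 1.282 · 21.4/√435
= 1.282 · 21.4/20.8567
= 1.32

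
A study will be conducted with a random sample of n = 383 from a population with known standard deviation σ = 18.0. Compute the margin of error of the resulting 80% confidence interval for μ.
Margin of error = 1.18

Margin of error = z* · σ/√n
= 1.282 · 18.0/√383
= 1.282 · 18.0/19.5704
= 1.18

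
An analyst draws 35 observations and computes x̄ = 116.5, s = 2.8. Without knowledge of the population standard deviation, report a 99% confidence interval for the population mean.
(115.21, 117.79)

t-interval (σ unknown):
df = n - 1 = 34
t* = 2.728 for 99% confidence

Margin of error = t* · s/√n = 2.728 · 2.8/√35 = 1.29

CI: (115.21, 117.79)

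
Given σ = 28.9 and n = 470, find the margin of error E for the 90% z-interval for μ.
Margin of error = 2.19

Margin of error = z* · σ/√n
= 1.645 · 28.9/√470
= 1.645 · 28.9/21.6795
= 2.19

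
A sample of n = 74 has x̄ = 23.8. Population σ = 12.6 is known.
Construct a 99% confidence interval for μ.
(20.03, 27.57)

z-interval (σ known):
z* = 2.576 for 99% confidence

Margin of error = z* · σ/√n = 2.576 · 12.6/√74 = 3.77

CI: (23.8 - 3.77, 23.8 + 3.77) = (20.03, 27.57)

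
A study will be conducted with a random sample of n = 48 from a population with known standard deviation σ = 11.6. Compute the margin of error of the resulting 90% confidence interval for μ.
Margin of error = 2.75

Margin of error = z* · σ/√n
= 1.645 · 11.6/√48
= 1.645 · 11.6/6.9282
= 2.75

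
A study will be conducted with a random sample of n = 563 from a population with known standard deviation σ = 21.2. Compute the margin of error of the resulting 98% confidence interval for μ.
Margin of error = 2.08

Margin of error = z* · σ/√n
= 2.326 · 21.2/√563
= 2.326 · 21.2/23.7276
= 2.08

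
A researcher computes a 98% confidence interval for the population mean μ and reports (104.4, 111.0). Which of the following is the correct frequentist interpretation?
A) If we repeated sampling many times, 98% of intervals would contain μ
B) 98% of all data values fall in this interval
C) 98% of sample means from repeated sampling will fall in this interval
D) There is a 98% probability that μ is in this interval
A

A) Correct — this is the frequentist long-run coverage interpretation.
B) Wrong — a CI is about the parameter μ, not individual data values.
C) Wrong — coverage applies to intervals containing μ, not to future x̄ values.
D) Wrong — μ is fixed; the randomness lives in the interval, not in μ.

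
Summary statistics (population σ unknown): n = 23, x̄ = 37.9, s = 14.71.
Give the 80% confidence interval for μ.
(33.85, 41.95)

t-interval (σ unknown):
df = n - 1 = 22
t* = 1.321 for 80% confidence

Margin of error = t* · s/√n = 1.321 · 14.71/√23 = 4.05

CI: (33.85, 41.95)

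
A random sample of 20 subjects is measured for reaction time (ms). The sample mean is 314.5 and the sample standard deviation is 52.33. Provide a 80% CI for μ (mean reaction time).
(298.96, 330.04)

t-interval (σ unknown):
df = n - 1 = 19
t* = 1.328 for 80% confidence

Margin of error = t* · s/√n = 1.328 · 52.33/√20 = 15.54

CI: (298.96, 330.04)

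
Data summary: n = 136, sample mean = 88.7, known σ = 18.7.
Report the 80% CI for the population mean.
(86.64, 90.76)

z-interval (σ known):
z* = 1.282 for 80% confidence

Margin of error = z* · σ/√n = 1.282 · 18.7/√136 = 2.06

CI: (88.7 - 2.06, 88.7 + 2.06) = (86.64, 90.76)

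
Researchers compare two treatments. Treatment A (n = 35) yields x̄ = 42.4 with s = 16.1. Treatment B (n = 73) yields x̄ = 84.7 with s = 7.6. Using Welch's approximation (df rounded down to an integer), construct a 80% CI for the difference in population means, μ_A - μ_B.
(-46.03, -38.57)

Difference: x̄₁ - x̄₂ = -42.30
SE = √(s₁²/n₁ + s₂²/n₂) = √(16.1²/35 + 7.6²/73) = 2.8631
df = 41.43 → 41 (Welch–Satterthwaite, rounded down)
t* = 1.303

CI: -42.30 ± 1.303 · 2.8631 = -42.30 ± 3.73 = (-46.03, -38.57)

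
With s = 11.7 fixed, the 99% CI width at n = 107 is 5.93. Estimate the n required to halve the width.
n ≈ 428

CI width ∝ 1/√n
To reduce width by factor 2, need √n to grow by 2 → need 2² = 4 times as many samples.

Current: n = 107, width = 5.93
New: n = 428, width ≈ 2.93

Width reduced by factor of 5.93/2.93 = 2.02.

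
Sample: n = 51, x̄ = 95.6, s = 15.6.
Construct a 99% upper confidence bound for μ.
μ ≤ 100.85

Upper bound (one-sided):
t* = 2.403 (one-sided for 99%)
Upper bound = x̄ + t* · s/√n = 95.6 + 2.403 · 15.6/√51 = 100.85

We are 99% confident that μ ≤ 100.85.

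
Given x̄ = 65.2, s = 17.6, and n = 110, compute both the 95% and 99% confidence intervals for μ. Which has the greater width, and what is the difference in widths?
99% CI is wider by 2.15

df = 109
95% CI: t* = 1.982, (61.87, 68.53), width = 2 · t* · s/√n = 6.65
99% CI: t* = 2.622, (60.80, 69.60), width = 2 · t* · s/√n = 8.80

The 99% CI is wider by 8.80 - 6.65 = 2.15.
Higher confidence requires a wider interval.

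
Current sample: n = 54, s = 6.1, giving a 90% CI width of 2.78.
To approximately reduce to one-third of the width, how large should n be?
n ≈ 486

CI width ∝ 1/√n
To reduce width by factor 3, need √n to grow by 3 → need 3² = 9 times as many samples.

Current: n = 54, width = 2.78
New: n = 486, width ≈ 0.91

Width reduced by factor of 2.78/0.91 = 3.05.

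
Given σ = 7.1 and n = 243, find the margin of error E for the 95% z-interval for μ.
Margin of error = 0.89

Margin of error = z* · σ/√n
= 1.960 · 7.1/√243
= 1.960 · 7.1/15.5885
= 0.89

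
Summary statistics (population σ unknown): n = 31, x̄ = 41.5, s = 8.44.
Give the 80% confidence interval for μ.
(39.51, 43.49)

t-interval (σ unknown):
df = n - 1 = 30
t* = 1.310 for 80% confidence

Margin of error = t* · s/√n = 1.310 · 8.44/√31 = 1.99

CI: (39.51, 43.49)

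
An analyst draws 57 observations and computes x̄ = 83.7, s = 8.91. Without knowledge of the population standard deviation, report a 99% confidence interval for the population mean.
(80.55, 86.85)

t-interval (σ unknown):
df = n - 1 = 56
t* = 2.667 for 99% confidence

Margin of error = t* · s/√n = 2.667 · 8.91/√57 = 3.15

CI: (80.55, 86.85)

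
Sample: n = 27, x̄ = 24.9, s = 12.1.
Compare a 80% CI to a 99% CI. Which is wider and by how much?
99% CI is wider by 6.82

df = 26
80% CI: t* = 1.315, (21.84, 27.96), width = 2 · t* · s/√n = 6.12
99% CI: t* = 2.779, (18.43, 31.37), width = 2 · t* · s/√n = 12.94

The 99% CI is wider by 12.94 - 6.12 = 6.82.
Higher confidence requires a wider interval.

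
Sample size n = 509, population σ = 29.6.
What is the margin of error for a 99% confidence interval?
Margin of error = 3.38

Margin of error = z* · σ/√n
= 2.576 · 29.6/√509
= 2.576 · 29.6/22.5610
= 3.38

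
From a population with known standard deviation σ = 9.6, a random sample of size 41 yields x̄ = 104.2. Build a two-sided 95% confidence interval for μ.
(101.26, 107.14)

z-interval (σ known):
z* = 1.960 for 95% confidence

Margin of error = z* · σ/√n = 1.960 · 9.6/√41 = 2.94

CI: (104.2 - 2.94, 104.2 + 2.94) = (101.26, 107.14)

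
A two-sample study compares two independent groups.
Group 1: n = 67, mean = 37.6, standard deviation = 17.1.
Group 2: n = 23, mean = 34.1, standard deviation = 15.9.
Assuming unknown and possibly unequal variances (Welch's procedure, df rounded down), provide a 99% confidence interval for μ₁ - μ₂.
(-7.10, 14.10)

Difference: x̄₁ - x̄₂ = 3.50
SE = √(s₁²/n₁ + s₂²/n₂) = √(17.1²/67 + 15.9²/23) = 3.9187
df = 40.79 → 40 (Welch–Satterthwaite, rounded down)
t* = 2.704

CI: 3.50 ± 2.704 · 3.9187 = 3.50 ± 10.60 = (-7.10, 14.10)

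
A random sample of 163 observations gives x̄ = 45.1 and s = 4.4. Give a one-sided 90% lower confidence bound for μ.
μ ≥ 44.66

Lower bound (one-sided):
t* = 1.287 (one-sided for 90%)
Lower bound = x̄ - t* · s/√n = 45.1 - 1.287 · 4.4/√163 = 44.66

We are 90% confident that μ ≥ 44.66.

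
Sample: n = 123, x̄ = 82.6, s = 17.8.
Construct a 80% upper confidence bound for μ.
μ ≤ 83.96

Upper bound (one-sided):
t* = 0.845 (one-sided for 80%)
Upper bound = x̄ + t* · s/√n = 82.6 + 0.845 · 17.8/√123 = 83.96

We are 80% confident that μ ≤ 83.96.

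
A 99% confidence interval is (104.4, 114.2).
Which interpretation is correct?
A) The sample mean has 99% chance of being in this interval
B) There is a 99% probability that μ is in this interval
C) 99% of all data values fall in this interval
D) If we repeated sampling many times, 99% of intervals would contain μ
D

A) Wrong — x̄ is observed and sits in the interval by construction.
B) Wrong — μ is fixed; the randomness lives in the interval, not in μ.
C) Wrong — a CI is about the parameter μ, not individual data values.
D) Correct — this is the frequentist long-run coverage interpretation.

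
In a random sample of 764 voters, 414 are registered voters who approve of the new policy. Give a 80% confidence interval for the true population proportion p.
(0.519, 0.565)

Proportion CI:
p̂ = 414/764 = 0.54188
SE = √(p̂(1-p̂)/n) = √(0.54188 · 0.45812 / 764) = 0.01803

z* = 1.282
Margin = z* · SE = 1.282 · 0.01803 = 0.0231

CI: 0.54188 ± 0.0231 = (0.519, 0.565)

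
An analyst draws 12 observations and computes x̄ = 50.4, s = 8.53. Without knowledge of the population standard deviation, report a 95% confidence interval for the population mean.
(44.98, 55.82)

t-interval (σ unknown):
df = n - 1 = 11
t* = 2.201 for 95% confidence

Margin of error = t* · s/√n = 2.201 · 8.53/√12 = 5.42

CI: (44.98, 55.82)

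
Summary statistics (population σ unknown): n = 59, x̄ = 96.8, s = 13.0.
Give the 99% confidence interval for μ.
(92.29, 101.31)

t-interval (σ unknown):
df = n - 1 = 58
t* = 2.663 for 99% confidence

Margin of error = t* · s/√n = 2.663 · 13.0/√59 = 4.51

CI: (92.29, 101.31)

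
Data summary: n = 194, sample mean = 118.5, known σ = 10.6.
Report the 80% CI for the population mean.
(117.52, 119.48)

z-interval (σ known):
z* = 1.282 for 80% confidence

Margin of error = z* · σ/√n = 1.282 · 10.6/√194 = 0.98

CI: (118.5 - 0.98, 118.5 + 0.98) = (117.52, 119.48)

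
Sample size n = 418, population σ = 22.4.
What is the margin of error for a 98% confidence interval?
Margin of error = 2.55

Margin of error = z* · σ/√n
= 2.326 · 22.4/√418
= 2.326 · 22.4/20.4450
= 2.55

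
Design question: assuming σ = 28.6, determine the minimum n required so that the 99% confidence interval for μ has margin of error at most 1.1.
n ≥ 4486

For margin E ≤ 1.1:
n ≥ (z* · σ / E)²
n ≥ (2.576 · 28.6 / 1.1)²
n ≥ 4485.78

Minimum n = 4486 (rounding up)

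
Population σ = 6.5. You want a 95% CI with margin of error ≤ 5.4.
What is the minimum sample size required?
n ≥ 6

For margin E ≤ 5.4:
n ≥ (z* · σ / E)²
n ≥ (1.960 · 6.5 / 5.4)²
n ≥ 5.57

Minimum n = 6 (rounding up)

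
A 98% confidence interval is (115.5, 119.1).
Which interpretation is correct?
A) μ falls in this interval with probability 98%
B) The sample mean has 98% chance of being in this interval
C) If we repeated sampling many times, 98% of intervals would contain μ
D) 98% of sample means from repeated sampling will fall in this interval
C

A) Wrong — μ is fixed; the randomness lives in the interval, not in μ.
B) Wrong — x̄ is observed and sits in the interval by construction.
C) Correct — this is the frequentist long-run coverage interpretation.
D) Wrong — coverage applies to intervals containing μ, not to future x̄ values.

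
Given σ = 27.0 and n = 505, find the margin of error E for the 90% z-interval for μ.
Margin of error = 1.98

Margin of error = z* · σ/√n
= 1.645 · 27.0/√505
= 1.645 · 27.0/22.4722
= 1.98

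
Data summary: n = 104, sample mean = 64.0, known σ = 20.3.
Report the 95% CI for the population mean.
(60.10, 67.90)

z-interval (σ known):
z* = 1.960 for 95% confidence

Margin of error = z* · σ/√n = 1.960 · 20.3/√104 = 3.90

CI: (64.0 - 3.90, 64.0 + 3.90) = (60.10, 67.90)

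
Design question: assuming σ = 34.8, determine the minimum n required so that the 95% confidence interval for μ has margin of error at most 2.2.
n ≥ 962

For margin E ≤ 2.2:
n ≥ (z* · σ / E)²
n ≥ (1.960 · 34.8 / 2.2)²
n ≥ 961.23

Minimum n = 962 (rounding up)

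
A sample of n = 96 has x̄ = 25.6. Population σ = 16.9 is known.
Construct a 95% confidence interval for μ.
(22.22, 28.98)

z-interval (σ known):
z* = 1.960 for 95% confidence

Margin of error = z* · σ/√n = 1.960 · 16.9/√96 = 3.38

CI: (25.6 - 3.38, 25.6 + 3.38) = (22.22, 28.98)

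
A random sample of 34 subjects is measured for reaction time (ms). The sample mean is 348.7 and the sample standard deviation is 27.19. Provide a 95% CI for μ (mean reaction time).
(339.21, 358.19)

t-interval (σ unknown):
df = n - 1 = 33
t* = 2.035 for 95% confidence

Margin of error = t* · s/√n = 2.035 · 27.19/√34 = 9.49

CI: (339.21, 358.19)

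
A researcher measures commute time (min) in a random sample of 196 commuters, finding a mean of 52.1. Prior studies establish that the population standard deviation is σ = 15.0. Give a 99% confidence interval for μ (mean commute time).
(49.34, 54.86)

z-interval (σ known):
z* = 2.576 for 99% confidence

Margin of error = z* · σ/√n = 2.576 · 15.0/√196 = 2.76

CI: (52.1 - 2.76, 52.1 + 2.76) = (49.34, 54.86)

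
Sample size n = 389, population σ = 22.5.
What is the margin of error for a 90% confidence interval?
Margin of error = 1.88

Margin of error = z* · σ/√n
= 1.645 · 22.5/√389
= 1.645 · 22.5/19.7231
= 1.88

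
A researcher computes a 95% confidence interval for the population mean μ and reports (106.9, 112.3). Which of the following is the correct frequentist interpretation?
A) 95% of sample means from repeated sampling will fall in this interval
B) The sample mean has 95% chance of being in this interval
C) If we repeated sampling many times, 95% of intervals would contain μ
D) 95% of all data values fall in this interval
C

A) Wrong — coverage applies to intervals containing μ, not to future x̄ values.
B) Wrong — x̄ is observed and sits in the interval by construction.
C) Correct — this is the frequentist long-run coverage interpretation.
D) Wrong — a CI is about the parameter μ, not individual data values.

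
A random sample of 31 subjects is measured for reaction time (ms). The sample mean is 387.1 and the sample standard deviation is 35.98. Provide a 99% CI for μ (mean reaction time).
(369.33, 404.87)

t-interval (σ unknown):
df = n - 1 = 30
t* = 2.750 for 99% confidence

Margin of error = t* · s/√n = 2.750 · 35.98/√31 = 17.77

CI: (369.33, 404.87)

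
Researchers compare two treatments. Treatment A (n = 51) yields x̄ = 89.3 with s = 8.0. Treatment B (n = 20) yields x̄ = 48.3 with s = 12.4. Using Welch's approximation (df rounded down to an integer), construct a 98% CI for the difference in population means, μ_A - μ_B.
(33.57, 48.43)

Difference: x̄₁ - x̄₂ = 41.00
SE = √(s₁²/n₁ + s₂²/n₂) = √(8.0²/51 + 12.4²/20) = 2.9905
df = 25.45 → 25 (Welch–Satterthwaite, rounded down)
t* = 2.485

CI: 41.00 ± 2.485 · 2.9905 = 41.00 ± 7.43 = (33.57, 48.43)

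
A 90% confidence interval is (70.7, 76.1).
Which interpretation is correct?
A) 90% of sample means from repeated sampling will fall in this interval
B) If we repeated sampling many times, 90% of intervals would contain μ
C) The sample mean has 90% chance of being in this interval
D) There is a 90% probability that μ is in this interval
B

A) Wrong — coverage applies to intervals containing μ, not to future x̄ values.
B) Correct — this is the frequentist long-run coverage interpretation.
C) Wrong — x̄ is observed and sits in the interval by construction.
D) Wrong — μ is fixed; the randomness lives in the interval, not in μ.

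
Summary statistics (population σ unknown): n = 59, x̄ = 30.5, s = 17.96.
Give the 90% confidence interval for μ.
(26.59, 34.41)

t-interval (σ unknown):
df = n - 1 = 58
t* = 1.672 for 90% confidence

Margin of error = t* · s/√n = 1.672 · 17.96/√59 = 3.91

CI: (26.59, 34.41)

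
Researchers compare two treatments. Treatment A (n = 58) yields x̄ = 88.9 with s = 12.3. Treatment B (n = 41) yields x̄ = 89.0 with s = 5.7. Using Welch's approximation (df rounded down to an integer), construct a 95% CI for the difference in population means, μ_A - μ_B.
(-3.77, 3.57)

Difference: x̄₁ - x̄₂ = -0.10
SE = √(s₁²/n₁ + s₂²/n₂) = √(12.3²/58 + 5.7²/41) = 1.8441
df = 85.63 → 85 (Welch–Satterthwaite, rounded down)
t* = 1.988

CI: -0.10 ± 1.988 · 1.8441 = -0.10 ± 3.67 = (-3.77, 3.57)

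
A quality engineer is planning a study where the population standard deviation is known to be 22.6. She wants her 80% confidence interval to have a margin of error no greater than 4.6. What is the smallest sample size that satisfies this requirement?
n ≥ 40

For margin E ≤ 4.6:
n ≥ (z* · σ / E)²
n ≥ (1.282 · 22.6 / 4.6)²
n ≥ 39.67

Minimum n = 40 (rounding up)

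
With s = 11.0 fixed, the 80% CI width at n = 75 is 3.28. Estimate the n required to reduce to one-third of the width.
n ≈ 675

CI width ∝ 1/√n
To reduce width by factor 3, need √n to grow by 3 → need 3² = 9 times as many samples.

Current: n = 75, width = 3.28
New: n = 675, width ≈ 1.09

Width reduced by factor of 3.28/1.09 = 3.01.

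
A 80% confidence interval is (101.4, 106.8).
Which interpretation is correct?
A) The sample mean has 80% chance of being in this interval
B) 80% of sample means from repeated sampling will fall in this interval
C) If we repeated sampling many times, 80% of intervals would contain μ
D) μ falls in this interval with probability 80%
C

A) Wrong — x̄ is observed and sits in the interval by construction.
B) Wrong — coverage applies to intervals containing μ, not to future x̄ values.
C) Correct — this is the frequentist long-run coverage interpretation.
D) Wrong — μ is fixed; the randomness lives in the interval, not in μ.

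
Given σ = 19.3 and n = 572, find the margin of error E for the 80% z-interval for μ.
Margin of error = 1.03

Margin of error = z* · σ/√n
= 1.282 · 19.3/√572
= 1.282 · 19.3/23.9165
= 1.03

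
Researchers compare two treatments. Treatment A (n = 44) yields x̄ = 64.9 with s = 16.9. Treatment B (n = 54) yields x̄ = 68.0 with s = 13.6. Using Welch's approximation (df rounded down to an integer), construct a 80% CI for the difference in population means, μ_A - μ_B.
(-7.17, 0.97)

Difference: x̄₁ - x̄₂ = -3.10
SE = √(s₁²/n₁ + s₂²/n₂) = √(16.9²/44 + 13.6²/54) = 3.1490
df = 81.86 → 81 (Welch–Satterthwaite, rounded down)
t* = 1.292

CI: -3.10 ± 1.292 · 3.1490 = -3.10 ± 4.07 = (-7.17, 0.97)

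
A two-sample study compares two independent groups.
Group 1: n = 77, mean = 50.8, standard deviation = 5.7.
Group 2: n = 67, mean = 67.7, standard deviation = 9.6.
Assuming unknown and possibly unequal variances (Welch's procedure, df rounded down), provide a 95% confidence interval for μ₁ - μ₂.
(-19.56, -14.24)

Difference: x̄₁ - x̄₂ = -16.90
SE = √(s₁²/n₁ + s₂²/n₂) = √(5.7²/77 + 9.6²/67) = 1.3407
df = 104.19 → 104 (Welch–Satterthwaite, rounded down)
t* = 1.983

CI: -16.90 ± 1.983 · 1.3407 = -16.90 ± 2.66 = (-19.56, -14.24)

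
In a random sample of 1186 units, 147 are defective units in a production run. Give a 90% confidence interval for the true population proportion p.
(0.108, 0.140)

Proportion CI:
p̂ = 147/1186 = 0.12395
SE = √(p̂(1-p̂)/n) = √(0.12395 · 0.87605 / 1186) = 0.00957

z* = 1.645
Margin = z* · SE = 1.645 · 0.00957 = 0.0157

CI: 0.12395 ± 0.0157 = (0.108, 0.140)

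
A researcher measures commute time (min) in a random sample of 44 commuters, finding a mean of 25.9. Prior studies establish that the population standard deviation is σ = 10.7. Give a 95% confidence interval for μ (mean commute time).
(22.74, 29.06)

z-interval (σ known):
z* = 1.960 for 95% confidence

Margin of error = z* · σ/√n = 1.960 · 10.7/√44 = 3.16

CI: (25.9 - 3.16, 25.9 + 3.16) = (22.74, 29.06)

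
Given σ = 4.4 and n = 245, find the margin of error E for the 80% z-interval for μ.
Margin of error = 0.36

Margin of error = z* · σ/√n
= 1.282 · 4.4/√245
= 1.282 · 4.4/15.6525
= 0.36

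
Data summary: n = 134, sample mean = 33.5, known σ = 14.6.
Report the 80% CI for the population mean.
(31.88, 35.12)

z-interval (σ known):
z* = 1.282 for 80% confidence

Margin of error = z* · σ/√n = 1.282 · 14.6/√134 = 1.62

CI: (33.5 - 1.62, 33.5 + 1.62) = (31.88, 35.12)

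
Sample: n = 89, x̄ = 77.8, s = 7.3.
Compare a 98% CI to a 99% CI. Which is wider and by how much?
99% CI is wider by 0.40

df = 88
98% CI: t* = 2.369, (75.97, 79.63), width = 2 · t* · s/√n = 3.67
99% CI: t* = 2.633, (75.76, 79.84), width = 2 · t* · s/√n = 4.07

The 99% CI is wider by 4.07 - 3.67 = 0.40.
Higher confidence requires a wider interval.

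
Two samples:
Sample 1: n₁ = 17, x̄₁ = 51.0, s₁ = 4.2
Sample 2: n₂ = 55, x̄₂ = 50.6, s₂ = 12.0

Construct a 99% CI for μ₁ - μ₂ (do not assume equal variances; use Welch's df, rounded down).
(-4.67, 5.47)

Difference: x̄₁ - x̄₂ = 0.40
SE = √(s₁²/n₁ + s₂²/n₂) = √(4.2²/17 + 12.0²/55) = 1.9120
df = 68.81 → 68 (Welch–Satterthwaite, rounded down)
t* = 2.650

CI: 0.40 ± 2.650 · 1.9120 = 0.40 ± 5.07 = (-4.67, 5.47)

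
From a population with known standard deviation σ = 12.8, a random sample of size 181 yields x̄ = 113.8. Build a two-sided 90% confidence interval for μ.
(112.23, 115.37)

z-interval (σ known):
z* = 1.645 for 90% confidence

Margin of error = z* · σ/√n = 1.645 · 12.8/√181 = 1.57

CI: (113.8 - 1.57, 113.8 + 1.57) = (112.23, 115.37)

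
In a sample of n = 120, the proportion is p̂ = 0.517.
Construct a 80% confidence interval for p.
(0.459, 0.575)

Proportion CI:
SE = √(p̂(1-p̂)/n) = √(0.517 · 0.483 / 120) = 0.04562

z* = 1.282
Margin = z* · SE = 1.282 · 0.04562 = 0.0585

CI: 0.517 ± 0.0585 = (0.459, 0.575)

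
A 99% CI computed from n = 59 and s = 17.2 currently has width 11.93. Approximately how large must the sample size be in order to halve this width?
n ≈ 236

CI width ∝ 1/√n
To reduce width by factor 2, need √n to grow by 2 → need 2² = 4 times as many samples.

Current: n = 59, width = 11.93
New: n = 236, width ≈ 5.82

Width reduced by factor of 11.93/5.82 = 2.05.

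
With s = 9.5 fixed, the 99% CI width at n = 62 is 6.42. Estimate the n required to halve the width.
n ≈ 248

CI width ∝ 1/√n
To reduce width by factor 2, need √n to grow by 2 → need 2² = 4 times as many samples.

Current: n = 62, width = 6.42
New: n = 248, width ≈ 3.13

Width reduced by factor of 6.42/3.13 = 2.05.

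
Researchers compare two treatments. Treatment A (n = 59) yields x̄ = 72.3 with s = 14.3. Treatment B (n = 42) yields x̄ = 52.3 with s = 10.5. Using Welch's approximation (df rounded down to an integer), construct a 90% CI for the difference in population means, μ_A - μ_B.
(15.90, 24.10)

Difference: x̄₁ - x̄₂ = 20.00
SE = √(s₁²/n₁ + s₂²/n₂) = √(14.3²/59 + 10.5²/42) = 2.4680
df = 98.88 → 98 (Welch–Satterthwaite, rounded down)
t* = 1.661

CI: 20.00 ± 1.661 · 2.4680 = 20.00 ± 4.10 = (15.90, 24.10)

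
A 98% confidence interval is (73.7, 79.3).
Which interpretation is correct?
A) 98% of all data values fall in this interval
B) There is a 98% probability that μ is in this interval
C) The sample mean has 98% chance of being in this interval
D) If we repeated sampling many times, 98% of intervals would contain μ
D

A) Wrong — a CI is about the parameter μ, not individual data values.
B) Wrong — μ is fixed; the randomness lives in the interval, not in μ.
C) Wrong — x̄ is observed and sits in the interval by construction.
D) Correct — this is the frequentist long-run coverage interpretation.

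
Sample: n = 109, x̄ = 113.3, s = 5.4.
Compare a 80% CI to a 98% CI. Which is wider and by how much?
98% CI is wider by 1.11

df = 108
80% CI: t* = 1.289, (112.63, 113.97), width = 2 · t* · s/√n = 1.33
98% CI: t* = 2.361, (112.08, 114.52), width = 2 · t* · s/√n = 2.44

The 98% CI is wider by 2.44 - 1.33 = 1.11.
Higher confidence requires a wider interval.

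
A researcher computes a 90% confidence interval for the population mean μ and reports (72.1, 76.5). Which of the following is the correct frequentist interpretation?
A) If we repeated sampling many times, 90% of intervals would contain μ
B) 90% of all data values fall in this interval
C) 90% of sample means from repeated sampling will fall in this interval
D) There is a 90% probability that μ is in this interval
A

A) Correct — this is the frequentist long-run coverage interpretation.
B) Wrong — a CI is about the parameter μ, not individual data values.
C) Wrong — coverage applies to intervals containing μ, not to future x̄ values.
D) Wrong — μ is fixed; the randomness lives in the interval, not in μ.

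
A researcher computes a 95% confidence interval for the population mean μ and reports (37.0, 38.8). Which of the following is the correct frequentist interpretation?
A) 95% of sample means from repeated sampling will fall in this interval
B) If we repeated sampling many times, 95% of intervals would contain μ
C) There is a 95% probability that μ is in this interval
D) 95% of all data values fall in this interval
B

A) Wrong — coverage applies to intervals containing μ, not to future x̄ values.
B) Correct — this is the frequentist long-run coverage interpretation.
C) Wrong — μ is fixed; the randomness lives in the interval, not in μ.
D) Wrong — a CI is about the parameter μ, not individual data values.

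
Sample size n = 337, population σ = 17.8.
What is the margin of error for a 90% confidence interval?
Margin of error = 1.60

Margin of error = z* · σ/√n
= 1.645 · 17.8/√337
= 1.645 · 17.8/18.3576
= 1.60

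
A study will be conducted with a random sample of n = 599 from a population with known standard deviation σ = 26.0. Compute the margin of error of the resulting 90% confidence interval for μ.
Margin of error = 1.75

Margin of error = z* · σ/√n
= 1.645 · 26.0/√599
= 1.645 · 26.0/24.4745
= 1.75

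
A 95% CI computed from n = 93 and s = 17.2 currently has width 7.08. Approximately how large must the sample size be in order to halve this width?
n ≈ 372

CI width ∝ 1/√n
To reduce width by factor 2, need √n to grow by 2 → need 2² = 4 times as many samples.

Current: n = 93, width = 7.08
New: n = 372, width ≈ 3.51

Width reduced by factor of 7.08/3.51 = 2.02.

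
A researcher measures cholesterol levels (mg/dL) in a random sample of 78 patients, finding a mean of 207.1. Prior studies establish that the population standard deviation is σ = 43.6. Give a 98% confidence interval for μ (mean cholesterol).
(195.62, 218.58)

z-interval (σ known):
z* = 2.326 for 98% confidence

Margin of error = z* · σ/√n = 2.326 · 43.6/√78 = 11.48

CI: (207.1 - 11.48, 207.1 + 11.48) = (195.62, 218.58)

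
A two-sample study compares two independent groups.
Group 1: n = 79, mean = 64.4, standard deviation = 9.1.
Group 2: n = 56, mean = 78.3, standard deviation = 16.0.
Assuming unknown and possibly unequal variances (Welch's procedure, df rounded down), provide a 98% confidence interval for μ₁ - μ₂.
(-19.53, -8.27)

Difference: x̄₁ - x̄₂ = -13.90
SE = √(s₁²/n₁ + s₂²/n₂) = √(9.1²/79 + 16.0²/56) = 2.3706
df = 80.14 → 80 (Welch–Satterthwaite, rounded down)
t* = 2.374

CI: -13.90 ± 2.374 · 2.3706 = -13.90 ± 5.63 = (-19.53, -8.27)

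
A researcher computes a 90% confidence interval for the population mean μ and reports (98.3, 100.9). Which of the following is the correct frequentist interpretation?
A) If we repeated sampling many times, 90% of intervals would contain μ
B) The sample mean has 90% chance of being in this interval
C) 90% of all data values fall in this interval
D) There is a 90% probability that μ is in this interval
A

A) Correct — this is the frequentist long-run coverage interpretation.
B) Wrong — x̄ is observed and sits in the interval by construction.
C) Wrong — a CI is about the parameter μ, not individual data values.
D) Wrong — μ is fixed; the randomness lives in the interval, not in μ.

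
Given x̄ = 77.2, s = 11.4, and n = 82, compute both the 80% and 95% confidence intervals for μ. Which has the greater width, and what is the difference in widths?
95% CI is wider by 1.76

df = 81
80% CI: t* = 1.292, (75.57, 78.83), width = 2 · t* · s/√n = 3.25
95% CI: t* = 1.990, (74.69, 79.71), width = 2 · t* · s/√n = 5.01

The 95% CI is wider by 5.01 - 3.25 = 1.76.
Higher confidence requires a wider interval.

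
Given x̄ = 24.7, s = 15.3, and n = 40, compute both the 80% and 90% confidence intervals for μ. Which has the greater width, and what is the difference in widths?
90% CI is wider by 1.84

df = 39
80% CI: t* = 1.304, (21.55, 27.85), width = 2 · t* · s/√n = 6.31
90% CI: t* = 1.685, (20.62, 28.78), width = 2 · t* · s/√n = 8.15

The 90% CI is wider by 8.15 - 6.31 = 1.84.
Higher confidence requires a wider interval.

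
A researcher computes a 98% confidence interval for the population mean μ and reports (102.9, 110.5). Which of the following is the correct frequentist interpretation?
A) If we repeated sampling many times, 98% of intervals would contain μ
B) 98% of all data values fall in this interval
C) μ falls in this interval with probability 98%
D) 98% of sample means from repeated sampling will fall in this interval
A

A) Correct — this is the frequentist long-run coverage interpretation.
B) Wrong — a CI is about the parameter μ, not individual data values.
C) Wrong — μ is fixed; the randomness lives in the interval, not in μ.
D) Wrong — coverage applies to intervals containing μ, not to future x̄ values.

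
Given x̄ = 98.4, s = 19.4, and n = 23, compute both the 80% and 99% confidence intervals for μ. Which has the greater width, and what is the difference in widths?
99% CI is wider by 12.12

df = 22
80% CI: t* = 1.321, (93.06, 103.74), width = 2 · t* · s/√n = 10.69
99% CI: t* = 2.819, (87.00, 109.80), width = 2 · t* · s/√n = 22.81

The 99% CI is wider by 22.81 - 10.69 = 12.12.
Higher confidence requires a wider interval.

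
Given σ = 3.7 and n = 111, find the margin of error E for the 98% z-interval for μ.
Margin of error = 0.82

Margin of error = z* · σ/√n
= 2.326 · 3.7/√111
= 2.326 · 3.7/10.5357
= 0.82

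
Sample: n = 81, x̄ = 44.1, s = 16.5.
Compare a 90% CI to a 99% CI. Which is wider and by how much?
99% CI is wider by 3.58

df = 80
90% CI: t* = 1.664, (41.05, 47.15), width = 2 · t* · s/√n = 6.10
99% CI: t* = 2.639, (39.26, 48.94), width = 2 · t* · s/√n = 9.68

The 99% CI is wider by 9.68 - 6.10 = 3.58.
Higher confidence requires a wider interval.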